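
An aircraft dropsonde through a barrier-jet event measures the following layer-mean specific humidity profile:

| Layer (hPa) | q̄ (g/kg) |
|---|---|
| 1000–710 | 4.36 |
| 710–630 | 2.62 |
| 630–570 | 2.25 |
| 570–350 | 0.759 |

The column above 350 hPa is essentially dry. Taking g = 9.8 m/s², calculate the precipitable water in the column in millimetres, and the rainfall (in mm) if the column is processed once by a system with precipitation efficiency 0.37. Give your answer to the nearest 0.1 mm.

PW ≈ 18.1 mm; rainfall ≈ 6.7 mm

Precipitable water is the column-integrated vapour mass per unit area: PW = (1/g) Σ q̄ Δp, with q in kg/kg and Δp in Pa (1 kg/m² of water = 1 mm).
Layer 1000–710 hPa: Δp = 290 hPa = 29000 Pa, q̄ = 0.00436 kg/kg → 0.00436 × 29000 / 9.8 = 12.90 mm
Layer 710–630 hPa: Δp = 80 hPa = 8000 Pa, q̄ = 0.00262 kg/kg → 0.00262 × 8000 / 9.8 = 2.14 mm
Layer 630–570 hPa: Δp = 60 hPa = 6000 Pa, q̄ = 0.00225 kg/kg → 0.00225 × 6000 / 9.8 = 1.38 mm
Layer 570–350 hPa: Δp = 220 hPa = 22000 Pa, q̄ = 0.000759 kg/kg → 0.000759 × 22000 / 9.8 = 1.70 mm
PW = 12.90 + 2.14 + 1.38 + 1.70 = 18.12 ≈ 18.1 mm.
Rainfall = ε × PW = 0.37 × 18.1 = 6.7 mm.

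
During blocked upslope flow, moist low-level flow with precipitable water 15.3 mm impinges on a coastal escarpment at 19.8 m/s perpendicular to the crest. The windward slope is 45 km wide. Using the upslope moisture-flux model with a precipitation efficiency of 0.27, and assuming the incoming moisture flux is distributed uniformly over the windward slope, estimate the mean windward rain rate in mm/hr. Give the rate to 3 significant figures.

Incoming column moisture flux per unit ridge length: F = V × PW = 19.8 × 15.3 = 302.94 mm·m/s.
Spread over the 45 km slope with efficiency ε = 0.27: R = ε·F/W = 0.27 × 302.94 / 45000 m = 1.818e-03 mm/s.
R = 1.818e-03 × 3600 = 6.54 mm/hr.

R ≈ 6.54 mm/hr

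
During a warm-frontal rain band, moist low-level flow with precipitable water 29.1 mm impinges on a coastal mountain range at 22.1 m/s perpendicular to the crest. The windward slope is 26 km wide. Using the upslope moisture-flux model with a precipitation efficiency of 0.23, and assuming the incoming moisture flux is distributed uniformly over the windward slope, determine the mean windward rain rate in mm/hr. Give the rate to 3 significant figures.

Incoming column moisture flux per unit ridge length: F = V × PW = 22.1 × 29.1 = 643.11 mm·m/s.
Spread over the 26 km slope with efficiency ε = 0.23: R = ε·F/W = 0.23 × 643.11 / 26000 m = 5.689e-03 mm/s.
R = 5.689e-03 × 3600 = 20.5 mm/hr.

R ≈ 20.5 mm/hr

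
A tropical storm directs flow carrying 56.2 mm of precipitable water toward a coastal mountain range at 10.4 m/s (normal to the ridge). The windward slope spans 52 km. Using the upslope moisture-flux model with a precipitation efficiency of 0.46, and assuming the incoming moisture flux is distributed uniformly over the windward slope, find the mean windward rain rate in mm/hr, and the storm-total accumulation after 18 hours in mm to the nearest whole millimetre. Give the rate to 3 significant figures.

R ≈ 18.6 mm/hr; total ≈ 335 mm

Incoming column moisture flux per unit ridge length: F = V × PW = 10.4 × 56.2 = 584.48 mm·m/s.
Spread over the 52 km slope with efficiency ε = 0.46: R = ε·F/W = 0.46 × 584.48 / 52000 m = 5.170e-03 mm/s.
R = 5.170e-03 × 3600 = 18.6 mm/hr.
Over 18 h: total = 18.6 × 18 = 334.8 ≈ 335 mm.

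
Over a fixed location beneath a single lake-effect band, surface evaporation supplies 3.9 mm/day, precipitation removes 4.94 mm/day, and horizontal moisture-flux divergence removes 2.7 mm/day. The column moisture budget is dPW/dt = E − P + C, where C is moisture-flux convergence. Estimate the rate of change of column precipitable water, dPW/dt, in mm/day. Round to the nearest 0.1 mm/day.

dPW/dt = E − P + C = 3.9 − 4.94 + (-2.7) = -3.7 mm/day.

dPW/dt ≈ -3.7 mm/day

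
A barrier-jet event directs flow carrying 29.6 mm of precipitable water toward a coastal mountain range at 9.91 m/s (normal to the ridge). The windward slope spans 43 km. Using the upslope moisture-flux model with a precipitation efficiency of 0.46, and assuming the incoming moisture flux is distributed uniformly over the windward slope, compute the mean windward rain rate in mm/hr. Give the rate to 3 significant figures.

R ≈ 11.3 mm/hr

Incoming column moisture flux per unit ridge length: F = V × PW = 9.91 × 29.6 = 293.336 mm·m/s.
Spread over the 43 km slope with efficiency ε = 0.46: R = ε·F/W = 0.46 × 293.336 / 43000 m = 3.138e-03 mm/s.
R = 3.138e-03 × 3600 = 11.3 mm/hr.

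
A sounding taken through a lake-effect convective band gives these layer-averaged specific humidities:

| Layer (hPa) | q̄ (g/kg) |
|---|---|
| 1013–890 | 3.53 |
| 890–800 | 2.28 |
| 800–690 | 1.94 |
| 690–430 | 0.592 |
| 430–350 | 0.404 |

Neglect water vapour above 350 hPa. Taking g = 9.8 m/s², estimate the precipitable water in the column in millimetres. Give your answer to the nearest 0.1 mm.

PW ≈ 10.6 mm

Precipitable water is the column-integrated vapour mass per unit area: PW = (1/g) Σ q̄ Δp, with q in kg/kg and Δp in Pa (1 kg/m² of water = 1 mm).
Layer 1013–890 hPa: Δp = 123 hPa = 12300 Pa, q̄ = 0.00353 kg/kg → 0.00353 × 12300 / 9.8 = 4.43 mm
Layer 890–800 hPa: Δp = 90 hPa = 9000 Pa, q̄ = 0.00228 kg/kg → 0.00228 × 9000 / 9.8 = 2.09 mm
Layer 800–690 hPa: Δp = 110 hPa = 11000 Pa, q̄ = 0.00194 kg/kg → 0.00194 × 11000 / 9.8 = 2.18 mm
Layer 690–430 hPa: Δp = 260 hPa = 26000 Pa, q̄ = 0.000592 kg/kg → 0.000592 × 26000 / 9.8 = 1.57 mm
Layer 430–350 hPa: Δp = 80 hPa = 8000 Pa, q̄ = 0.000404 kg/kg → 0.000404 × 8000 / 9.8 = 0.33 mm
PW = 4.43 + 2.09 + 2.18 + 1.57 + 0.33 = 10.60 ≈ 10.6 mm.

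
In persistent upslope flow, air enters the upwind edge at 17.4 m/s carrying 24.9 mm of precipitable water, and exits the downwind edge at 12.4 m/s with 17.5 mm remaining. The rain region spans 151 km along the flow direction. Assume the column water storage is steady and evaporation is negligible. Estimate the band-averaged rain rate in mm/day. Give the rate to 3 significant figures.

Column moisture flux per unit crosswind length is F = V × PW.
Inflow: F_in = 17.4 × 24.9 = 433.26 mm·m/s
Outflow: F_out = 12.4 × 17.5 = 217 mm·m/s
Steady-state rate R = (F_in − F_out)/L = (433.26 − 217) / 151000 m = 1.432e-03 mm/s.
R = 1.432e-03 × 3600 × 24 = 124 mm/day.

R ≈ 124 mm/day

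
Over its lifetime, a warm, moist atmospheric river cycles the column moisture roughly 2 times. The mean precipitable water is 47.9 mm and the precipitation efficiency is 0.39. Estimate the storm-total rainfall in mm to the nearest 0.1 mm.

Each cycle deposits ε × PW = 0.39 × 47.9 = 18.681 mm.
Over 2 cycles: 2 × 18.681 = 37.4 mm.

rainfall ≈ 37.4 mm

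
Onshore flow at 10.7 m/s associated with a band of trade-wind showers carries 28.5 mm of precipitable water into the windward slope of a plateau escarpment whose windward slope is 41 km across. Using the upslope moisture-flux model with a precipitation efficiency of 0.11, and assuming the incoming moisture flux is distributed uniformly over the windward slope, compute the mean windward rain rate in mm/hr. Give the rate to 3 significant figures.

Incoming column moisture flux per unit ridge length: F = V × PW = 10.7 × 28.5 = 304.95 mm·m/s.
Spread over the 41 km slope with efficiency ε = 0.11: R = ε·F/W = 0.11 × 304.95 / 41000 m = 8.182e-04 mm/s.
R = 8.182e-04 × 3600 = 2.95 mm/hr.

R ≈ 2.95 mm/hr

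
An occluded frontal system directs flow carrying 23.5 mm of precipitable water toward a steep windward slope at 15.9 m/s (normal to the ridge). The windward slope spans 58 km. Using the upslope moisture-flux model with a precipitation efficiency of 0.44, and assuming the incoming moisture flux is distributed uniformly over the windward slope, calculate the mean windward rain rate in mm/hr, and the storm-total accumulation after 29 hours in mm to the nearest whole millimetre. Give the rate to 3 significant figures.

Incoming column moisture flux per unit ridge length: F = V × PW = 15.9 × 23.5 = 373.65 mm·m/s.
Spread over the 58 km slope with efficiency ε = 0.44: R = ε·F/W = 0.44 × 373.65 / 58000 m = 2.835e-03 mm/s.
R = 2.835e-03 × 3600 = 10.2 mm/hr.
Over 29 h: total = 10.2 × 29 = 295.8 ≈ 296 mm.

R ≈ 10.2 mm/hr; total ≈ 296 mm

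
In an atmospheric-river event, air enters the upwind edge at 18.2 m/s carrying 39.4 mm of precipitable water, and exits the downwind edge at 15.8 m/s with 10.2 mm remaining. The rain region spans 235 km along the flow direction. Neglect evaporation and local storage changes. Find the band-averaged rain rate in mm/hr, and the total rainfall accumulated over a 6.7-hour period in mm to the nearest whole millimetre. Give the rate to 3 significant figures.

Column moisture flux per unit crosswind length is F = V × PW.
Inflow: F_in = 18.2 × 39.4 = 717.08 mm·m/s
Outflow: F_out = 15.8 × 10.2 = 161.16 mm·m/s
Steady-state rate R = (F_in − F_out)/L = (717.08 − 161.16) / 235000 m = 2.366e-03 mm/s.
R = 2.366e-03 × 3600 = 8.52 mm/hr.
Over 6.7 h: total = 8.52 × 6.7 = 57.084 ≈ 57 mm.

R ≈ 8.52 mm/hr; total ≈ 57 mm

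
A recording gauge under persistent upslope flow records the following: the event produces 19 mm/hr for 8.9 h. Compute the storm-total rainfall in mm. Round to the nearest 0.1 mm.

total ≈ 169.1 mm

Total = Σ Rᵢ Δtᵢ = 19 × 8.9
      = 169.1 = 169.1 mm.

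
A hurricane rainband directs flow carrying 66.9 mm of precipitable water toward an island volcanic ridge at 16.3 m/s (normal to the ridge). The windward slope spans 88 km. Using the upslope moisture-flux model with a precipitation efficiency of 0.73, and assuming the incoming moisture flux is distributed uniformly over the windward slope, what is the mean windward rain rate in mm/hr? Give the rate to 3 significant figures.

R ≈ 32.6 mm/hr

Incoming column moisture flux per unit ridge length: F = V × PW = 16.3 × 66.9 = 1090.47 mm·m/s.
Spread over the 88 km slope with efficiency ε = 0.73: R = ε·F/W = 0.73 × 1090.47 / 88000 m = 9.046e-03 mm/s.
R = 9.046e-03 × 3600 = 32.6 mm/hr.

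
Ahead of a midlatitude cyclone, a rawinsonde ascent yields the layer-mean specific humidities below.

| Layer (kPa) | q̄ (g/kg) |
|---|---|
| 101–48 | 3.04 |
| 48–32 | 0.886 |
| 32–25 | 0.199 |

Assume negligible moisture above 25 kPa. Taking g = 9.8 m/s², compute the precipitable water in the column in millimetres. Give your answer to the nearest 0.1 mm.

PW ≈ 18.0 mm

Precipitable water is the column-integrated vapour mass per unit area: PW = (1/g) Σ q̄ Δp, with q in kg/kg and Δp in Pa (1 kg/m² of water = 1 mm).
Layer 101–48 kPa: Δp = 530 hPa = 53000 Pa, q̄ = 0.00304 kg/kg → 0.00304 × 53000 / 9.8 = 16.44 mm
Layer 48–32 kPa: Δp = 160 hPa = 16000 Pa, q̄ = 0.000886 kg/kg → 0.000886 × 16000 / 9.8 = 1.45 mm
Layer 32–25 kPa: Δp = 70 hPa = 7000 Pa, q̄ = 0.000199 kg/kg → 0.000199 × 7000 / 9.8 = 0.14 mm
PW = 16.44 + 1.45 + 0.14 = 18.03 ≈ 18.0 mm.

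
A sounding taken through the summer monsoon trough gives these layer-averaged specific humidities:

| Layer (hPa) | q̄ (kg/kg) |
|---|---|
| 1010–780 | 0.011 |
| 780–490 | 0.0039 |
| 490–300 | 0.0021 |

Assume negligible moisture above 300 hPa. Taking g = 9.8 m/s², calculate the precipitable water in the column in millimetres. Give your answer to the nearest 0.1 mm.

Precipitable water is the column-integrated vapour mass per unit area: PW = (1/g) Σ q̄ Δp, with q in kg/kg and Δp in Pa (1 kg/m² of water = 1 mm).
Layer 1010–780 hPa: Δp = 230 hPa = 23000 Pa, q̄ = 0.011 kg/kg → 0.011 × 23000 / 9.8 = 25.82 mm
Layer 780–490 hPa: Δp = 290 hPa = 29000 Pa, q̄ = 0.0039 kg/kg → 0.0039 × 29000 / 9.8 = 11.54 mm
Layer 490–300 hPa: Δp = 190 hPa = 19000 Pa, q̄ = 0.0021 kg/kg → 0.0021 × 19000 / 9.8 = 4.07 mm
PW = 25.82 + 11.54 + 4.07 = 41.43 ≈ 41.4 mm.

PW ≈ 41.4 mm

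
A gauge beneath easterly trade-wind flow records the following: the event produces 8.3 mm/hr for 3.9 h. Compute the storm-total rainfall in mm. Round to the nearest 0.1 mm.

total ≈ 32.4 mm

Total = Σ Rᵢ Δtᵢ = 8.3 × 3.9
      = 32.37 = 32.4 mm.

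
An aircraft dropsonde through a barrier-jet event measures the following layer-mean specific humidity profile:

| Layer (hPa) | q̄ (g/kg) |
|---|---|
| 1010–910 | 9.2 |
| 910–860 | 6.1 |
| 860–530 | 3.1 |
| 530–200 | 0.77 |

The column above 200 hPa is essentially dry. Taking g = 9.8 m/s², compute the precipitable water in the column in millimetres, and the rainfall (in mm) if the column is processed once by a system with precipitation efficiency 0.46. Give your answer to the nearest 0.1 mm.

PW ≈ 25.5 mm; rainfall ≈ 11.7 mm

Precipitable water is the column-integrated vapour mass per unit area: PW = (1/g) Σ q̄ Δp, with q in kg/kg and Δp in Pa (1 kg/m² of water = 1 mm).
Layer 1010–910 hPa: Δp = 100 hPa = 10000 Pa, q̄ = 0.0092 kg/kg → 0.0092 × 10000 / 9.8 = 9.39 mm
Layer 910–860 hPa: Δp = 50 hPa = 5000 Pa, q̄ = 0.0061 kg/kg → 0.0061 × 5000 / 9.8 = 3.11 mm
Layer 860–530 hPa: Δp = 330 hPa = 33000 Pa, q̄ = 0.0031 kg/kg → 0.0031 × 33000 / 9.8 = 10.44 mm
Layer 530–200 hPa: Δp = 330 hPa = 33000 Pa, q̄ = 0.00077 kg/kg → 0.00077 × 33000 / 9.8 = 2.59 mm
PW = 9.39 + 3.11 + 10.44 + 2.59 = 25.53 ≈ 25.5 mm.
Rainfall = ε × PW = 0.46 × 25.5 = 11.7 mm.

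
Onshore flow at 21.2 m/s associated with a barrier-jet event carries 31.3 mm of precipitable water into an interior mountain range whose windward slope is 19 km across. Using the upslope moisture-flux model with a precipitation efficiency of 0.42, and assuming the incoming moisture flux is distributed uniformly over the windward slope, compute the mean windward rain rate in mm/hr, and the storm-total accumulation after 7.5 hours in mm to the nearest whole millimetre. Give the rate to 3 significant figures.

R ≈ 52.8 mm/hr; total ≈ 396 mm

Incoming column moisture flux per unit ridge length: F = V × PW = 21.2 × 31.3 = 663.56 mm·m/s.
Spread over the 19 km slope with efficiency ε = 0.42: R = ε·F/W = 0.42 × 663.56 / 19000 m = 1.467e-02 mm/s.
R = 1.467e-02 × 3600 = 52.8 mm/hr.
Over 7.5 h: total = 52.8 × 7.5 = 396 mm.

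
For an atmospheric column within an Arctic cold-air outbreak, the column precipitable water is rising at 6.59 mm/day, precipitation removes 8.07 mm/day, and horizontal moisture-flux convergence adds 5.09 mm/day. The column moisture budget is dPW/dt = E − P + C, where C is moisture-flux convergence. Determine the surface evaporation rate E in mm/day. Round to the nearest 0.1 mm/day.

E ≈ 9.6 mm/day

dPW/dt = +6.59 mm/day.
E = dPW/dt + P − C = (+6.59) + 8.07 − (5.09) = 9.6 mm/day.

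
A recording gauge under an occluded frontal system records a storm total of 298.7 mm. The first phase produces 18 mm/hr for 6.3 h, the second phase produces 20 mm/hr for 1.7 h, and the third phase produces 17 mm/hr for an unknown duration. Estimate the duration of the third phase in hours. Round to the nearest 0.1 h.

Known phases: 18 × 6.3 + 20 × 1.7 = 113.4 + 34 = 147.4 mm.
Remaining depth = 298.7 − 147.4 = 151.3 mm.
Duration = 151.3 / 17 = 8.9 h.

duration ≈ 8.9 h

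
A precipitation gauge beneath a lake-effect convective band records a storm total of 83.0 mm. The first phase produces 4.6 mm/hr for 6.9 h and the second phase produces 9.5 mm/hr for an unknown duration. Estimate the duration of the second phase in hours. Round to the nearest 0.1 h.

duration ≈ 5.4 h

Known phases: 4.6 × 6.9 = 31.74 mm.
Remaining depth = 83.0 − 31.74 = 51.26 mm.
Duration = 51.26 / 9.5 = 5.4 h.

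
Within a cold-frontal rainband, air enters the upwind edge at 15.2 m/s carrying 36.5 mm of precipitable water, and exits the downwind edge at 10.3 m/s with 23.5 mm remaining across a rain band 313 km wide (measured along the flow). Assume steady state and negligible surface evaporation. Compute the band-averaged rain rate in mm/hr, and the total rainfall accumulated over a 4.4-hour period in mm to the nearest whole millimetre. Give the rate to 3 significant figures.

R ≈ 3.60 mm/hr; total ≈ 16 mm

Column moisture flux per unit crosswind length is F = V × PW.
Inflow: F_in = 15.2 × 36.5 = 554.8 mm·m/s
Outflow: F_out = 10.3 × 23.5 = 242.05 mm·m/s
Steady-state rate R = (F_in − F_out)/L = (554.8 − 242.05) / 313000 m = 9.992e-04 mm/s.
R = 9.992e-04 × 3600 = 3.60 mm/hr.
Over 4.4 h: total = 3.60 × 4.4 = 15.84 ≈ 16 mm.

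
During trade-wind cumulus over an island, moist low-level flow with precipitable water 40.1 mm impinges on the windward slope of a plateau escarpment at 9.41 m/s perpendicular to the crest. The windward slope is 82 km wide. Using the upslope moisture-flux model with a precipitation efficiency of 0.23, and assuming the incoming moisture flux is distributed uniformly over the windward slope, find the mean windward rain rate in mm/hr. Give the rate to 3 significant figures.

Incoming column moisture flux per unit ridge length: F = V × PW = 9.41 × 40.1 = 377.341 mm·m/s.
Spread over the 82 km slope with efficiency ε = 0.23: R = ε·F/W = 0.23 × 377.341 / 82000 m = 1.058e-03 mm/s.
R = 1.058e-03 × 3600 = 3.81 mm/hr.

R ≈ 3.81 mm/hr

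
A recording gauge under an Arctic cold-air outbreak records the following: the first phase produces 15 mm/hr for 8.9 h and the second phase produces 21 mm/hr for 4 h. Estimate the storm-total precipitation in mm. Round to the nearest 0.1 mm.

total ≈ 217.5 mm

Total = Σ Rᵢ Δtᵢ = 15 × 8.9 + 21 × 4
      = 133.5 + 84 = 217.5 mm.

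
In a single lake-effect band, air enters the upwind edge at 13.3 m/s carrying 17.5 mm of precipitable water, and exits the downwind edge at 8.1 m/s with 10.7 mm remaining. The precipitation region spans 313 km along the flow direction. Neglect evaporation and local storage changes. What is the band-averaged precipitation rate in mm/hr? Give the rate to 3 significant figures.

Column moisture flux per unit crosswind length is F = V × PW.
Inflow: F_in = 13.3 × 17.5 = 232.75 mm·m/s
Outflow: F_out = 8.1 × 10.7 = 86.67 mm·m/s
Steady-state rate R = (F_in − F_out)/L = (232.75 − 86.67) / 313000 m = 4.667e-04 mm/s.
R = 4.667e-04 × 3600 = 1.68 mm/hr.

R ≈ 1.68 mm/hr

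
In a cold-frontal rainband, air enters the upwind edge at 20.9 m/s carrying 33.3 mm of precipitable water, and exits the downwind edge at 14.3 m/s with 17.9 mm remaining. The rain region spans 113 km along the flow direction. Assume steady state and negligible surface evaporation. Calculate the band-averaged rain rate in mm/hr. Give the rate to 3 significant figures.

R ≈ 14.0 mm/hr

Column moisture flux per unit crosswind length is F = V × PW.
Inflow: F_in = 20.9 × 33.3 = 695.97 mm·m/s
Outflow: F_out = 14.3 × 17.9 = 255.97 mm·m/s
Steady-state rate R = (F_in − F_out)/L = (695.97 − 255.97) / 113000 m = 3.894e-03 mm/s.
R = 3.894e-03 × 3600 = 14.0 mm/hr.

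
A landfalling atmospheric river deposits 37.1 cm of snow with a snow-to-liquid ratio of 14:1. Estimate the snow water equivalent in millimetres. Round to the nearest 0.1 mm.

SWE ≈ 26.5 mm

SWE = snow depth / ratio = 37.1 cm / 14 = 2.650 cm = 26.5 mm.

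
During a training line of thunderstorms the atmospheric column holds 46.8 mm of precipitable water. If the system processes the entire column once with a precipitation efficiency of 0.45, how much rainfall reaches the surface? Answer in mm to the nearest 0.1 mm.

Rainfall = ε × PW = 0.45 × 46.8 = 21.1 mm.

rainfall ≈ 21.1 mm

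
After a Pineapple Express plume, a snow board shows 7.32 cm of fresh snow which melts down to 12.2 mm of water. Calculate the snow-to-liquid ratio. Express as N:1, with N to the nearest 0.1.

ratio ≈ 6.0

Ratio = snow depth / SWE = 73.2 mm / 12.2 mm = 6.0, i.e. 6.0:1.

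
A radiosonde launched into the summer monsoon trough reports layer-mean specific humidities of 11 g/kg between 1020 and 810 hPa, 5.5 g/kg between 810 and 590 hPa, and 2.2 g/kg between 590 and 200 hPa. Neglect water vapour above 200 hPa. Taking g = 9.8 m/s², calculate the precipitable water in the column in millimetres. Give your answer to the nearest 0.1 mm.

Precipitable water is the column-integrated vapour mass per unit area: PW = (1/g) Σ q̄ Δp, with q in kg/kg and Δp in Pa (1 kg/m² of water = 1 mm).
Layer 1020–810 hPa: Δp = 210 hPa = 21000 Pa, q̄ = 0.011 kg/kg → 0.011 × 21000 / 9.8 = 23.57 mm
Layer 810–590 hPa: Δp = 220 hPa = 22000 Pa, q̄ = 0.0055 kg/kg → 0.0055 × 22000 / 9.8 = 12.35 mm
Layer 590–200 hPa: Δp = 390 hPa = 39000 Pa, q̄ = 0.0022 kg/kg → 0.0022 × 39000 / 9.8 = 8.76 mm
PW = 23.57 + 12.35 + 8.76 = 44.68 ≈ 44.7 mm.

PW ≈ 44.7 mm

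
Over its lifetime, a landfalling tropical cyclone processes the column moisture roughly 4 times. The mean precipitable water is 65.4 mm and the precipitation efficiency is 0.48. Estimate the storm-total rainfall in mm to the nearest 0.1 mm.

Each cycle deposits ε × PW = 0.48 × 65.4 = 31.392 mm.
Over 4 cycles: 4 × 31.392 = 125.6 mm.

rainfall ≈ 125.6 mm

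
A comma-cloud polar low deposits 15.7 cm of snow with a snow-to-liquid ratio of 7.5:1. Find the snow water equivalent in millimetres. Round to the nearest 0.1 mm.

SWE ≈ 20.9 mm

SWE = snow depth / ratio = 15.7 cm / 7.5 = 2.093 cm = 20.9 mm.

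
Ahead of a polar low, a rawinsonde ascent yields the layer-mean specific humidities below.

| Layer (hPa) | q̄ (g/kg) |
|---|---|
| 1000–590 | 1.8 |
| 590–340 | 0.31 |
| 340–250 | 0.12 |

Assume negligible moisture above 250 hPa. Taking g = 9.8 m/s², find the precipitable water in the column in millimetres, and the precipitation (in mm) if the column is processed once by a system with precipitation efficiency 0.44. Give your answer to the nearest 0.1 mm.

PW ≈ 8.4 mm; precipitation ≈ 3.7 mm

Precipitable water is the column-integrated vapour mass per unit area: PW = (1/g) Σ q̄ Δp, with q in kg/kg and Δp in Pa (1 kg/m² of water = 1 mm).
Layer 1000–590 hPa: Δp = 410 hPa = 41000 Pa, q̄ = 0.0018 kg/kg → 0.0018 × 41000 / 9.8 = 7.53 mm
Layer 590–340 hPa: Δp = 250 hPa = 25000 Pa, q̄ = 0.00031 kg/kg → 0.00031 × 25000 / 9.8 = 0.79 mm
Layer 340–250 hPa: Δp = 90 hPa = 9000 Pa, q̄ = 0.00012 kg/kg → 0.00012 × 9000 / 9.8 = 0.11 mm
PW = 7.53 + 0.79 + 0.11 = 8.43 ≈ 8.4 mm.
Precipitation = ε × PW = 0.44 × 8.4 = 3.7 mm.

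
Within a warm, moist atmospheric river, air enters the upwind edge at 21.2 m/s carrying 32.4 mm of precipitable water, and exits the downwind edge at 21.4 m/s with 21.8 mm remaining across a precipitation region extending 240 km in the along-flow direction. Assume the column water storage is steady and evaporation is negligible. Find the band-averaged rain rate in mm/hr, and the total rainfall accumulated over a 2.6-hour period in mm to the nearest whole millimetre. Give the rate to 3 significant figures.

R ≈ 3.31 mm/hr; total ≈ 9 mm

Column moisture flux per unit crosswind length is F = V × PW.
Inflow: F_in = 21.2 × 32.4 = 686.88 mm·m/s
Outflow: F_out = 21.4 × 21.8 = 466.52 mm·m/s
Steady-state rate R = (F_in − F_out)/L = (686.88 − 466.52) / 240000 m = 9.182e-04 mm/s.
R = 9.182e-04 × 3600 = 3.31 mm/hr.
Over 2.6 h: total = 3.31 × 2.6 = 8.606 ≈ 9 mm.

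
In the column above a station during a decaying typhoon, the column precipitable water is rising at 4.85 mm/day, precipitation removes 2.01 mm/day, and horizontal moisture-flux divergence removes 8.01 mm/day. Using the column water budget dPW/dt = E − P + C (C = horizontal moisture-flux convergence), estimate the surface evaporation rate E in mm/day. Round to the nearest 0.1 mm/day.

dPW/dt = +4.85 mm/day.
E = dPW/dt + P − C = (+4.85) + 2.01 − (-8.01) = 14.9 mm/day.

E ≈ 14.9 mm/day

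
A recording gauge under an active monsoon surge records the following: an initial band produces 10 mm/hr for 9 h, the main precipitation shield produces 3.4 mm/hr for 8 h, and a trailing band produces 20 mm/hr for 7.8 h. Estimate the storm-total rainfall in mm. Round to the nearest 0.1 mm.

total ≈ 273.2 mm

Total = Σ Rᵢ Δtᵢ = 10 × 9 + 3.4 × 8 + 20 × 7.8
      = 90 + 27.2 + 156 = 273.2 mm.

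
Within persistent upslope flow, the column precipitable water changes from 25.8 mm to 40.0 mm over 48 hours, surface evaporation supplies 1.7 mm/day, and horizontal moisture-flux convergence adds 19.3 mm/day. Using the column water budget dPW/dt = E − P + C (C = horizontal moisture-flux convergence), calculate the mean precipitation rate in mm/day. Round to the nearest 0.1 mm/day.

dPW/dt = (40.0 − 25.8) mm / (48/24 day) = +7.100 mm/day.
P = E + C − dPW/dt = 1.7 + (19.3) − (+7.100) = 13.9 mm/day.

P ≈ 13.9 mm/day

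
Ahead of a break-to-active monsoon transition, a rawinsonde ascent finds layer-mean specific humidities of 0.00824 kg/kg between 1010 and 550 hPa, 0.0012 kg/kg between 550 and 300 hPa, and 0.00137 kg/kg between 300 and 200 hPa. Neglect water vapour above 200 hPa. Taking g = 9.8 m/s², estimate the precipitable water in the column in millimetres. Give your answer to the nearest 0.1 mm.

PW ≈ 43.1 mm

Precipitable water is the column-integrated vapour mass per unit area: PW = (1/g) Σ q̄ Δp, with q in kg/kg and Δp in Pa (1 kg/m² of water = 1 mm).
Layer 1010–550 hPa: Δp = 460 hPa = 46000 Pa, q̄ = 0.00824 kg/kg → 0.00824 × 46000 / 9.8 = 38.68 mm
Layer 550–300 hPa: Δp = 250 hPa = 25000 Pa, q̄ = 0.0012 kg/kg → 0.0012 × 25000 / 9.8 = 3.06 mm
Layer 300–200 hPa: Δp = 100 hPa = 10000 Pa, q̄ = 0.00137 kg/kg → 0.00137 × 10000 / 9.8 = 1.40 mm
PW = 38.68 + 3.06 + 1.40 = 43.14 ≈ 43.1 mm.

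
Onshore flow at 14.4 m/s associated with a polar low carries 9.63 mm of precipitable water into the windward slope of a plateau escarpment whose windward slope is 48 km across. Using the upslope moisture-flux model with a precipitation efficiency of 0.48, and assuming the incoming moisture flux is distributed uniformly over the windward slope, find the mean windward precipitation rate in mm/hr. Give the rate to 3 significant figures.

R ≈ 4.99 mm/hr

Incoming column moisture flux per unit ridge length: F = V × PW = 14.4 × 9.63 = 138.672 mm·m/s.
Spread over the 48 km slope with efficiency ε = 0.48: R = ε·F/W = 0.48 × 138.672 / 48000 m = 1.387e-03 mm/s.
R = 1.387e-03 × 3600 = 4.99 mm/hr.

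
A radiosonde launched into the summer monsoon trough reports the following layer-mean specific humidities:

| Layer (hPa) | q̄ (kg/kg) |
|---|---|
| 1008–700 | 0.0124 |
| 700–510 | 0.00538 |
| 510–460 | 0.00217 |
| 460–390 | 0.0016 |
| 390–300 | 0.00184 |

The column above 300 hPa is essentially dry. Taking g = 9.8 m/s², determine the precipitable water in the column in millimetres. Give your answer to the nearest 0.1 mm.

Precipitable water is the column-integrated vapour mass per unit area: PW = (1/g) Σ q̄ Δp, with q in kg/kg and Δp in Pa (1 kg/m² of water = 1 mm).
Layer 1008–700 hPa: Δp = 308 hPa = 30800 Pa, q̄ = 0.0124 kg/kg → 0.0124 × 30800 / 9.8 = 38.97 mm
Layer 700–510 hPa: Δp = 190 hPa = 19000 Pa, q̄ = 0.00538 kg/kg → 0.00538 × 19000 / 9.8 = 10.43 mm
Layer 510–460 hPa: Δp = 50 hPa = 5000 Pa, q̄ = 0.00217 kg/kg → 0.00217 × 5000 / 9.8 = 1.11 mm
Layer 460–390 hPa: Δp = 70 hPa = 7000 Pa, q̄ = 0.0016 kg/kg → 0.0016 × 7000 / 9.8 = 1.14 mm
Layer 390–300 hPa: Δp = 90 hPa = 9000 Pa, q̄ = 0.00184 kg/kg → 0.00184 × 9000 / 9.8 = 1.69 mm
PW = 38.97 + 10.43 + 1.11 + 1.14 + 1.69 = 53.34 ≈ 53.3 mm.

PW ≈ 53.3 mm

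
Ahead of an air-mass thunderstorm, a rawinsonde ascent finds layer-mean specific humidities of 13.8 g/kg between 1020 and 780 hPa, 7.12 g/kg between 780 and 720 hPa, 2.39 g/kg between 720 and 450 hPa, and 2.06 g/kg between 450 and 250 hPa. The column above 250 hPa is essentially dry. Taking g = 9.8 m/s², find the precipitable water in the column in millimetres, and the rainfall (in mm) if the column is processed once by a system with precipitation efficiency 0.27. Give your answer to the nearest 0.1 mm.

PW ≈ 48.9 mm; rainfall ≈ 13.2 mm

Precipitable water is the column-integrated vapour mass per unit area: PW = (1/g) Σ q̄ Δp, with q in kg/kg and Δp in Pa (1 kg/m² of water = 1 mm).
Layer 1020–780 hPa: Δp = 240 hPa = 24000 Pa, q̄ = 0.0138 kg/kg → 0.0138 × 24000 / 9.8 = 33.80 mm
Layer 780–720 hPa: Δp = 60 hPa = 6000 Pa, q̄ = 0.00712 kg/kg → 0.00712 × 6000 / 9.8 = 4.36 mm
Layer 720–450 hPa: Δp = 270 hPa = 27000 Pa, q̄ = 0.00239 kg/kg → 0.00239 × 27000 / 9.8 = 6.58 mm
Layer 450–250 hPa: Δp = 200 hPa = 20000 Pa, q̄ = 0.00206 kg/kg → 0.00206 × 20000 / 9.8 = 4.20 mm
PW = 33.80 + 4.36 + 6.58 + 4.20 = 48.94 ≈ 48.9 mm.
Rainfall = ε × PW = 0.27 × 48.9 = 13.2 mm.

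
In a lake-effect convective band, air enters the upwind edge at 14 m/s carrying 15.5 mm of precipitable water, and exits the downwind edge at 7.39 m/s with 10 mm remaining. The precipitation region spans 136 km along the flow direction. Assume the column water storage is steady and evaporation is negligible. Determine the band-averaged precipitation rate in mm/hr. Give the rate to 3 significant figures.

Column moisture flux per unit crosswind length is F = V × PW.
Inflow: F_in = 14 × 15.5 = 217 mm·m/s
Outflow: F_out = 7.39 × 10 = 73.9 mm·m/s
Steady-state rate R = (F_in − F_out)/L = (217 − 73.9) / 136000 m = 1.052e-03 mm/s.
R = 1.052e-03 × 3600 = 3.79 mm/hr.

R ≈ 3.79 mm/hr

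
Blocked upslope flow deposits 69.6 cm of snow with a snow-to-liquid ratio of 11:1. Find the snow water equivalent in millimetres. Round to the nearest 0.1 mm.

SWE ≈ 63.3 mm

SWE = snow depth / ratio = 69.6 cm / 11 = 6.327 cm = 63.3 mm.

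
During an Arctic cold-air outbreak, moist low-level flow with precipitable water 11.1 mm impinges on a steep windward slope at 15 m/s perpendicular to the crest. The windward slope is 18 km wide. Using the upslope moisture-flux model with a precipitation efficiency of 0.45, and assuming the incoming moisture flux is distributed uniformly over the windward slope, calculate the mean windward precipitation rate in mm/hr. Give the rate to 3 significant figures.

R ≈ 15.0 mm/hr

Incoming column moisture flux per unit ridge length: F = V × PW = 15 × 11.1 = 166.5 mm·m/s.
Spread over the 18 km slope with efficiency ε = 0.45: R = ε·F/W = 0.45 × 166.5 / 18000 m = 4.162e-03 mm/s.
R = 4.162e-03 × 3600 = 15.0 mm/hr.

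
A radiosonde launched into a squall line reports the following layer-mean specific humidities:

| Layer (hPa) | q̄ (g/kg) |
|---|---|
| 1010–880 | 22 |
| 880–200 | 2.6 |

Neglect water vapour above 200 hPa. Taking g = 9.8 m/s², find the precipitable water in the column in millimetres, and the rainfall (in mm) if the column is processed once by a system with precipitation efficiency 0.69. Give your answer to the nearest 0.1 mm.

Precipitable water is the column-integrated vapour mass per unit area: PW = (1/g) Σ q̄ Δp, with q in kg/kg and Δp in Pa (1 kg/m² of water = 1 mm).
Layer 1010–880 hPa: Δp = 130 hPa = 13000 Pa, q̄ = 0.022 kg/kg → 0.022 × 13000 / 9.8 = 29.18 mm
Layer 880–200 hPa: Δp = 680 hPa = 68000 Pa, q̄ = 0.0026 kg/kg → 0.0026 × 68000 / 9.8 = 18.04 mm
PW = 29.18 + 18.04 = 47.22 ≈ 47.2 mm.
Rainfall = ε × PW = 0.69 × 47.2 = 32.6 mm.

PW ≈ 47.2 mm; rainfall ≈ 32.6 mm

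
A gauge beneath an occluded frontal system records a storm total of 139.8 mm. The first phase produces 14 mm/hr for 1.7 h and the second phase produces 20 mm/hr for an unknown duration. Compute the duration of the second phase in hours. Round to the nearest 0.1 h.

duration ≈ 5.8 h

Known phases: 14 × 1.7 = 23.8 mm.
Remaining depth = 139.8 − 23.8 = 116 mm.
Duration = 116 / 20 = 5.8 h.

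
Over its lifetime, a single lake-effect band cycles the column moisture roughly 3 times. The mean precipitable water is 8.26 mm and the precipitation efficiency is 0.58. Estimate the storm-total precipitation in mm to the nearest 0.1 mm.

Each cycle deposits ε × PW = 0.58 × 8.26 = 4.7908 mm.
Over 3 cycles: 3 × 4.7908 = 14.4 mm.

precipitation ≈ 14.4 mm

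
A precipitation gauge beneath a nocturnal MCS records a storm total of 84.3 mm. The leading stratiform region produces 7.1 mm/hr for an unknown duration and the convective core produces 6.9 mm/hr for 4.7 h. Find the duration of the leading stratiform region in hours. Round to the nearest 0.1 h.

duration ≈ 7.3 h

Known phases: 6.9 × 4.7 = 32.43 mm.
Remaining depth = 84.3 − 32.43 = 51.87 mm.
Duration = 51.87 / 7.1 = 7.3 h.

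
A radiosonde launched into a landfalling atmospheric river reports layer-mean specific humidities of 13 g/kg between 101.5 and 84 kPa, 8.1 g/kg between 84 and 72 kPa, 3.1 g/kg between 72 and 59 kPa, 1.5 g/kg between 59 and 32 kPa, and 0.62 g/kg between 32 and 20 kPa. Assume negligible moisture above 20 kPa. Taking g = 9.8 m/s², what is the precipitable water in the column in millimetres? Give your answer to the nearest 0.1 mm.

Precipitable water is the column-integrated vapour mass per unit area: PW = (1/g) Σ q̄ Δp, with q in kg/kg and Δp in Pa (1 kg/m² of water = 1 mm).
Layer 101.5–84 kPa: Δp = 175 hPa = 17500 Pa, q̄ = 0.013 kg/kg → 0.013 × 17500 / 9.8 = 23.21 mm
Layer 84–72 kPa: Δp = 120 hPa = 12000 Pa, q̄ = 0.0081 kg/kg → 0.0081 × 12000 / 9.8 = 9.92 mm
Layer 72–59 kPa: Δp = 130 hPa = 13000 Pa, q̄ = 0.0031 kg/kg → 0.0031 × 13000 / 9.8 = 4.11 mm
Layer 59–32 kPa: Δp = 270 hPa = 27000 Pa, q̄ = 0.0015 kg/kg → 0.0015 × 27000 / 9.8 = 4.13 mm
Layer 32–20 kPa: Δp = 120 hPa = 12000 Pa, q̄ = 0.00062 kg/kg → 0.00062 × 12000 / 9.8 = 0.76 mm
PW = 23.21 + 9.92 + 4.11 + 4.13 + 0.76 = 42.13 ≈ 42.1 mm.

PW ≈ 42.1 mm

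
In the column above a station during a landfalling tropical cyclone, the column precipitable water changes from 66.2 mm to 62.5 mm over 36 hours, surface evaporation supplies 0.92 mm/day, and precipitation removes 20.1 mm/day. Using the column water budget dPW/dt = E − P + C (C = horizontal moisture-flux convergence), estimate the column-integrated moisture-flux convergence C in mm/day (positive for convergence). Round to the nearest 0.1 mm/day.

dPW/dt = (62.5 − 66.2) mm / (36/24 day) = -2.467 mm/day.
C = dPW/dt − E + P = (-2.467) − 0.92 + 20.1 = 16.7 mm/day.

C ≈ 16.7 mm/day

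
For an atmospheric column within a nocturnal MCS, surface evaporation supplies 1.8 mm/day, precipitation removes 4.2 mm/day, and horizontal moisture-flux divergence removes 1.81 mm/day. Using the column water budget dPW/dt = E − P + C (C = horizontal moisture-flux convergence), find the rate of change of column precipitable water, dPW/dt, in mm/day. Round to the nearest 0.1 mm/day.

dPW/dt = E − P + C = 1.8 − 4.2 + (-1.81) = -4.2 mm/day.

dPW/dt ≈ -4.2 mm/day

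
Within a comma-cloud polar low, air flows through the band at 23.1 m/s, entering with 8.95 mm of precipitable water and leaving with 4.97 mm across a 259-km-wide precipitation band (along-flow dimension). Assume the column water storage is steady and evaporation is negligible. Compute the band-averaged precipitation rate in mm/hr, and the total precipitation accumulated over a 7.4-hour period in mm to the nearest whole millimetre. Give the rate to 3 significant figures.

Column moisture flux per unit crosswind length is F = V × PW.
Inflow: F_in = 23.1 × 8.95 = 206.745 mm·m/s
Outflow: F_out = 23.1 × 4.97 = 114.807 mm·m/s
Steady-state rate R = (F_in − F_out)/L = (206.745 − 114.807) / 259000 m = 3.550e-04 mm/s.
R = 3.550e-04 × 3600 = 1.28 mm/hr.
Over 7.4 h: total = 1.28 × 7.4 = 9.472 ≈ 9 mm.

R ≈ 1.28 mm/hr; total ≈ 9 mm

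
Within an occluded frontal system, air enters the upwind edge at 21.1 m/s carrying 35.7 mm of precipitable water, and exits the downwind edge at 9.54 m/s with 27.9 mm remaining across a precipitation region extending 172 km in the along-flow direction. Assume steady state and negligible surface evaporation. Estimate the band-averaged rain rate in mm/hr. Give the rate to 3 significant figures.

Column moisture flux per unit crosswind length is F = V × PW.
Inflow: F_in = 21.1 × 35.7 = 753.27 mm·m/s
Outflow: F_out = 9.54 × 27.9 = 266.166 mm·m/s
Steady-state rate R = (F_in − F_out)/L = (753.27 − 266.166) / 172000 m = 2.832e-03 mm/s.
R = 2.832e-03 × 3600 = 10.2 mm/hr.

R ≈ 10.2 mm/hr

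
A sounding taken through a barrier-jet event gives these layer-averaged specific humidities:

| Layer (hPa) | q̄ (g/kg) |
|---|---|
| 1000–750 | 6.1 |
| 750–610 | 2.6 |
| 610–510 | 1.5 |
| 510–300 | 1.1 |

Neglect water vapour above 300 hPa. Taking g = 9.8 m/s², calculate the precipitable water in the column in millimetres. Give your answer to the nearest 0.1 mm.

PW ≈ 23.2 mm

Precipitable water is the column-integrated vapour mass per unit area: PW = (1/g) Σ q̄ Δp, with q in kg/kg and Δp in Pa (1 kg/m² of water = 1 mm).
Layer 1000–750 hPa: Δp = 250 hPa = 25000 Pa, q̄ = 0.0061 kg/kg → 0.0061 × 25000 / 9.8 = 15.56 mm
Layer 750–610 hPa: Δp = 140 hPa = 14000 Pa, q̄ = 0.0026 kg/kg → 0.0026 × 14000 / 9.8 = 3.71 mm
Layer 610–510 hPa: Δp = 100 hPa = 10000 Pa, q̄ = 0.0015 kg/kg → 0.0015 × 10000 / 9.8 = 1.53 mm
Layer 510–300 hPa: Δp = 210 hPa = 21000 Pa, q̄ = 0.0011 kg/kg → 0.0011 × 21000 / 9.8 = 2.36 mm
PW = 15.56 + 3.71 + 1.53 + 2.36 = 23.16 ≈ 23.2 mm.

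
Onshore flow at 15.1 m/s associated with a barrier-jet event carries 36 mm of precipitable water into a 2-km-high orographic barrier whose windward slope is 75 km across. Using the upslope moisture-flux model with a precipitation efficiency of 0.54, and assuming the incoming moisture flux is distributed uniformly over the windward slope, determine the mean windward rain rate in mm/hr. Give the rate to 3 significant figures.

R ≈ 14.1 mm/hr

Incoming column moisture flux per unit ridge length: F = V × PW = 15.1 × 36 = 543.6 mm·m/s.
Spread over the 75 km slope with efficiency ε = 0.54: R = ε·F/W = 0.54 × 543.6 / 75000 m = 3.914e-03 mm/s.
R = 3.914e-03 × 3600 = 14.1 mm/hr.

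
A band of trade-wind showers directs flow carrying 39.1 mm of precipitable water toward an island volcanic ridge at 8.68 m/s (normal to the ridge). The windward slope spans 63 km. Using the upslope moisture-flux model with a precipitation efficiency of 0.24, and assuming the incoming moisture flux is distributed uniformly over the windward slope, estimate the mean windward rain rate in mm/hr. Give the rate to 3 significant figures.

Incoming column moisture flux per unit ridge length: F = V × PW = 8.68 × 39.1 = 339.388 mm·m/s.
Spread over the 63 km slope with efficiency ε = 0.24: R = ε·F/W = 0.24 × 339.388 / 63000 m = 1.293e-03 mm/s.
R = 1.293e-03 × 3600 = 4.65 mm/hr.

R ≈ 4.65 mm/hr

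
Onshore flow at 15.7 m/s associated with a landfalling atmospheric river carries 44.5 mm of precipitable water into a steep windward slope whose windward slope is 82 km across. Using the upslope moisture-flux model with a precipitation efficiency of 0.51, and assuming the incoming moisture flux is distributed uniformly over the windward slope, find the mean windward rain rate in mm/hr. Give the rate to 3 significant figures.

R ≈ 15.6 mm/hr

Incoming column moisture flux per unit ridge length: F = V × PW = 15.7 × 44.5 = 698.65 mm·m/s.
Spread over the 82 km slope with efficiency ε = 0.51: R = ε·F/W = 0.51 × 698.65 / 82000 m = 4.345e-03 mm/s.
R = 4.345e-03 × 3600 = 15.6 mm/hr.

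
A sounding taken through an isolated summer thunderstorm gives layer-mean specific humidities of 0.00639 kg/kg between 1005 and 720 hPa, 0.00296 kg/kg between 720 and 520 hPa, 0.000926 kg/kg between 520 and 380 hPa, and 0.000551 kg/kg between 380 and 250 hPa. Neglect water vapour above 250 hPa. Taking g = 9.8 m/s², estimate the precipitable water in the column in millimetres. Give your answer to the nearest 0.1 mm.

Precipitable water is the column-integrated vapour mass per unit area: PW = (1/g) Σ q̄ Δp, with q in kg/kg and Δp in Pa (1 kg/m² of water = 1 mm).
Layer 1005–720 hPa: Δp = 285 hPa = 28500 Pa, q̄ = 0.00639 kg/kg → 0.00639 × 28500 / 9.8 = 18.58 mm
Layer 720–520 hPa: Δp = 200 hPa = 20000 Pa, q̄ = 0.00296 kg/kg → 0.00296 × 20000 / 9.8 = 6.04 mm
Layer 520–380 hPa: Δp = 140 hPa = 14000 Pa, q̄ = 0.000926 kg/kg → 0.000926 × 14000 / 9.8 = 1.32 mm
Layer 380–250 hPa: Δp = 130 hPa = 13000 Pa, q̄ = 0.000551 kg/kg → 0.000551 × 13000 / 9.8 = 0.73 mm
PW = 18.58 + 6.04 + 1.32 + 0.73 = 26.67 ≈ 26.7 mm.

PW ≈ 26.7 mm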